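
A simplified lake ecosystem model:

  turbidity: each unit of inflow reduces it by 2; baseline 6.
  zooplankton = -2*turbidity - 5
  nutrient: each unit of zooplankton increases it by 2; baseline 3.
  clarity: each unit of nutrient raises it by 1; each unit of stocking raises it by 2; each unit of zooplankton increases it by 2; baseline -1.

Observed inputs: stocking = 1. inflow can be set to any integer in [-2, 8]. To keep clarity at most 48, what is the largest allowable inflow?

inflow = 7

Substituting into the zooplankton equation gives zooplankton = 4*inflow - 17.
Substituting into the nutrient equation gives nutrient = 8*inflow - 31.
Substituting into the clarity equation gives clarity = 16*inflow - 64.
Require 16*inflow - 64 ≤ 48, so inflow ≤ 7.
The largest integer in [-2, 8] satisfying this is 7.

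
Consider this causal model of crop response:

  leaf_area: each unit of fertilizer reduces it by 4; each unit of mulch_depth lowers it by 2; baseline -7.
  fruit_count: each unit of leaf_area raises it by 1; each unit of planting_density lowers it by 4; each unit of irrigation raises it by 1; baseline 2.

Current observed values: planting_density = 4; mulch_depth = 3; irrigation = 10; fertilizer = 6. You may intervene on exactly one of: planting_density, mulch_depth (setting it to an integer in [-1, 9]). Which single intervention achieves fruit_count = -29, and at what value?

set planting_density = 1

Intervening on planting_density: with other inputs at their observed values, fruit_count = -4*planting_density - 25. Solving for -29 gives planting_density = 1, within [-1, 9].
Intervening on mulch_depth: fruit_count = -2*mulch_depth - 35. Reaching -29 requires mulch_depth = -3, outside [-1, 9].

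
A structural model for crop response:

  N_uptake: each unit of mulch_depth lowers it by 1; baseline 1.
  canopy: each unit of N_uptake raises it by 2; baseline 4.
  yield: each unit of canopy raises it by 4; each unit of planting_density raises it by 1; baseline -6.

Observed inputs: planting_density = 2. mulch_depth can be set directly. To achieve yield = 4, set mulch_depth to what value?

mulch_depth = 2

Substituting into the canopy equation gives canopy = -2*mulch_depth + 6.
So yield = -8*mulch_depth + 20.
Solve -8*mulch_depth + 20 = 4: mulch_depth = (4 - 20) / -8 = 2.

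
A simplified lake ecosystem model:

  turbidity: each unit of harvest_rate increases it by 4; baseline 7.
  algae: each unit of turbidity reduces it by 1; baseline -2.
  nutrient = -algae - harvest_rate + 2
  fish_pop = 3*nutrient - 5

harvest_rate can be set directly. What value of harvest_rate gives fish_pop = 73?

Substituting into the algae equation gives algae = -4*harvest_rate - 9.
This gives nutrient = 3*harvest_rate + 11.
So fish_pop = 9*harvest_rate + 28.
Solve 9*harvest_rate + 28 = 73: harvest_rate = (73 - 28) / 9 = 5.

harvest_rate = 5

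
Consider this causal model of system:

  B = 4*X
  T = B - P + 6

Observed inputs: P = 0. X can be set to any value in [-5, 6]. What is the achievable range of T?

Substituting into the T equation gives T = 4*X + 6.
Linear in X, so extremes are at the endpoints: X = -5 gives T = -14; X = 6 gives T = 30.

-14 to 30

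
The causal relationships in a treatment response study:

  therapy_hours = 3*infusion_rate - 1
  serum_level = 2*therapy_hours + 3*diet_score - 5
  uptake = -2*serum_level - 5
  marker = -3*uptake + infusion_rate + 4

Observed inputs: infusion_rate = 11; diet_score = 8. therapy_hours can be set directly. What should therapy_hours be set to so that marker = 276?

therapy_hours = 11

Intervening on therapy_hours fixes its value directly, overriding its dependence on infusion_rate.
Substituting into the serum_level equation gives serum_level = 2*therapy_hours + 19.
This gives uptake = -4*therapy_hours - 43.
So marker = 12*therapy_hours + 144.
Solve 12*therapy_hours + 144 = 276: therapy_hours = (276 - 144) / 12 = 11.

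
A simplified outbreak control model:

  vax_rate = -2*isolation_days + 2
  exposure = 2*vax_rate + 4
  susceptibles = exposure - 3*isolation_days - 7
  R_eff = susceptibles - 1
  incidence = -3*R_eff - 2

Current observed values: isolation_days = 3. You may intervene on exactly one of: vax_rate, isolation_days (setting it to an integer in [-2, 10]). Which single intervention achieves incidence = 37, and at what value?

set vax_rate = 0

Intervening on vax_rate: with other inputs at their observed values, incidence = -6*vax_rate + 37. Solving for 37 gives vax_rate = 0, within [-2, 10].
Intervening on isolation_days: incidence = 21*isolation_days - 2. Reaching 37 requires isolation_days = 13/7, not an integer.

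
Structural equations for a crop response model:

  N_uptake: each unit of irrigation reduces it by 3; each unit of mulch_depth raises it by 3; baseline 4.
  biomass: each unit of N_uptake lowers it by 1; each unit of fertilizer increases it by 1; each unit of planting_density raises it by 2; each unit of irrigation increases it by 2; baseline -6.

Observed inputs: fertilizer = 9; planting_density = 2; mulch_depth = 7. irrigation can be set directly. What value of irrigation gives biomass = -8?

Substituting into the N_uptake equation gives N_uptake = -3*irrigation + 25.
Substituting into the biomass equation gives biomass = 5*irrigation - 18.
Solve 5*irrigation - 18 = -8: irrigation = (-8 + 18) / 5 = 2.

irrigation = 2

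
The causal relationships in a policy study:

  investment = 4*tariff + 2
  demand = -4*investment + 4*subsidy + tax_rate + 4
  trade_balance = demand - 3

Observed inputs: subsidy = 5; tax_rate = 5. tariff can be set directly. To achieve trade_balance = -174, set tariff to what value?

tariff = 12

Substituting into the demand equation gives demand = -16*tariff + 21.
trade_balance becomes -16*tariff + 18.
Solve -16*tariff + 18 = -174: tariff = (-174 - 18) / -16 = 12.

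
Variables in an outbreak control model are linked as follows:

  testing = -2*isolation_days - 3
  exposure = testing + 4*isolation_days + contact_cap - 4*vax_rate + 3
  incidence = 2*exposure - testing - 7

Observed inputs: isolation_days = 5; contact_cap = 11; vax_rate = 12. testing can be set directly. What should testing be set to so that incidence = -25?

Intervening on testing fixes its value directly, overriding its dependence on isolation_days.
Substituting into the exposure equation gives exposure = testing - 14.
Substituting into the incidence equation gives incidence = testing - 35.
Solve testing - 35 = -25: testing = (-25 + 35) / 1 = 10.

testing = 10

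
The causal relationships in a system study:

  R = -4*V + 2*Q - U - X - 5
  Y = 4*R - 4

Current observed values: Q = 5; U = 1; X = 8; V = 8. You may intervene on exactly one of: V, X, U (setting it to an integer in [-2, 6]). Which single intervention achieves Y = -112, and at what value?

set X = -1

Intervening on V: Y = -16*V - 20. Reaching -112 requires V = 23/4, not an integer.
Intervening on X: with other inputs at their observed values, Y = -4*X - 116. Solving for -112 gives X = -1, within [-2, 6].
Intervening on U: Y = -4*U - 144. Reaching -112 requires U = -8, outside [-2, 6].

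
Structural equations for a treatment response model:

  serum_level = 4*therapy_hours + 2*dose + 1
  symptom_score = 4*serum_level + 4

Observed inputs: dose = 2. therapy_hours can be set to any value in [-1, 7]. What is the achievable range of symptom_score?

8 to 136

Substituting into the serum_level equation gives serum_level = 4*therapy_hours + 5.
Substituting into the symptom_score equation gives symptom_score = 16*therapy_hours + 24.
Linear in therapy_hours, so extremes are at the endpoints: therapy_hours = -1 gives symptom_score = 8; therapy_hours = 7 gives symptom_score = 136.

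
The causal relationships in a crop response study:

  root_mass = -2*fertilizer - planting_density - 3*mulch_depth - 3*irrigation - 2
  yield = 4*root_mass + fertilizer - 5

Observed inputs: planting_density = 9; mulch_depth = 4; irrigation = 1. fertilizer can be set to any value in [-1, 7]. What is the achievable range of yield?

-158 to -102

Substituting into the root_mass equation gives root_mass = -2*fertilizer - 26.
Substituting into the yield equation gives yield = -7*fertilizer - 109.
Linear in fertilizer, so extremes are at the endpoints: fertilizer = -1 gives yield = -102; fertilizer = 7 gives yield = -158.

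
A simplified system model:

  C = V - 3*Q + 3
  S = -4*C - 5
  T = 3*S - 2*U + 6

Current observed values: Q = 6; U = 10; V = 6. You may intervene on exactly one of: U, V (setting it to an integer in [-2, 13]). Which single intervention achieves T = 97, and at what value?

Intervening on U: with other inputs at their observed values, T = -2*U + 99. Solving for 97 gives U = 1, within [-2, 13].
Intervening on V: T = -12*V + 151. Reaching 97 requires V = 9/2, not an integer.

set U = 1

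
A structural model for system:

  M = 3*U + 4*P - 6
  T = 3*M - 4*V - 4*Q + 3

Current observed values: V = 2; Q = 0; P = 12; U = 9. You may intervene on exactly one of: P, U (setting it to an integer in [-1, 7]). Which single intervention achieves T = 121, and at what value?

Intervening on P: T = 12*P + 58. Reaching 121 requires P = 21/4, not an integer.
Intervening on U: with other inputs at their observed values, T = 9*U + 121. Solving for 121 gives U = 0, within [-1, 7].

set U = 0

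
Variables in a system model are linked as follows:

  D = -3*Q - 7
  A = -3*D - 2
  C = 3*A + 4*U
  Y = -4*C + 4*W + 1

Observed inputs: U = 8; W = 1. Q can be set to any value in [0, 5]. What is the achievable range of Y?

Substituting into the A equation gives A = 9*Q + 19.
Substituting into the C equation gives C = 27*Q + 89.
Substituting into the Y equation gives Y = -108*Q - 351.
Linear in Q, so extremes are at the endpoints: Q = 0 gives Y = -351; Q = 5 gives Y = -891.

-891 to -351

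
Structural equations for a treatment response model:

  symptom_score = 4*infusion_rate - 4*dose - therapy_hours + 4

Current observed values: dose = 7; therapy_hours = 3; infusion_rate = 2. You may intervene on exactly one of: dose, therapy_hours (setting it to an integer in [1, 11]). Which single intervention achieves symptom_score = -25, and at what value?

Intervening on dose: symptom_score = -4*dose + 9. Reaching -25 requires dose = 17/2, not an integer.
Intervening on therapy_hours: with other inputs at their observed values, symptom_score = -therapy_hours - 16. Solving for -25 gives therapy_hours = 9, within [1, 11].

set therapy_hours = 9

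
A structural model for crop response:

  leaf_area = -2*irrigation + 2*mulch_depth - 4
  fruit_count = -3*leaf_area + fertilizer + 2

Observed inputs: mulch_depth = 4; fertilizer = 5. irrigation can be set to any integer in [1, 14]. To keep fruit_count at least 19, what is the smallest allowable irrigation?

Substituting into the leaf_area equation gives leaf_area = -2*irrigation + 4.
Substituting into the fruit_count equation gives fruit_count = 6*irrigation - 5.
Require 6*irrigation - 5 ≥ 19, so irrigation ≥ 4.
The smallest integer in [1, 14] satisfying this is 4.

irrigation = 4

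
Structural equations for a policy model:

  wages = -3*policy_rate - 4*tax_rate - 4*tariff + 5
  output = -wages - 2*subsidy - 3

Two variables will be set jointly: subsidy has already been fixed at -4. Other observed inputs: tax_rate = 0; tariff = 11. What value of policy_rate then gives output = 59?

With subsidy held at -4:
Substituting into the wages equation gives wages = -3*policy_rate - 39.
Substituting into the output equation gives output = 3*policy_rate + 44.
Solve 3*policy_rate + 44 = 59: policy_rate = (59 - 44) / 3 = 5.

policy_rate = 5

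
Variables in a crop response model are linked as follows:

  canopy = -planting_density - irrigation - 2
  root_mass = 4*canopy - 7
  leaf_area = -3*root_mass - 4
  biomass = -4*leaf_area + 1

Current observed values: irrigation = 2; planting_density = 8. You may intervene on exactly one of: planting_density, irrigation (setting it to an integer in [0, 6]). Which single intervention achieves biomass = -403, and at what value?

set planting_density = 3

Intervening on planting_density: with other inputs at their observed values, biomass = -48*planting_density - 259. Solving for -403 gives planting_density = 3, within [0, 6].
Intervening on irrigation: biomass = -48*irrigation - 547. Reaching -403 requires irrigation = -3, outside [0, 6].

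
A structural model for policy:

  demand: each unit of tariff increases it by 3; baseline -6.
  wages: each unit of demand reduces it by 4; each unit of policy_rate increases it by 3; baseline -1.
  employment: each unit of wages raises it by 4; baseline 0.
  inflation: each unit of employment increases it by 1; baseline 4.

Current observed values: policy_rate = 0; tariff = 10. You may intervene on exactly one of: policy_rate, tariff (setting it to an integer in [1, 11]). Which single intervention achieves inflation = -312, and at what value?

Intervening on policy_rate: with other inputs at their observed values, inflation = 12*policy_rate - 384. Solving for -312 gives policy_rate = 6, within [1, 11].
Intervening on tariff: inflation = -48*tariff + 96. Reaching -312 requires tariff = 17/2, not an integer.

set policy_rate = 6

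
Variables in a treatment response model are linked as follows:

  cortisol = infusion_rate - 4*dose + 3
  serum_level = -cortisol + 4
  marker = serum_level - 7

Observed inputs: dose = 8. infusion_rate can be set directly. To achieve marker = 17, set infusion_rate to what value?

infusion_rate = 9

Substituting into the cortisol equation gives cortisol = infusion_rate - 29.
So serum_level = -infusion_rate + 33.
marker becomes -infusion_rate + 26.
Solve -infusion_rate + 26 = 17: infusion_rate = (17 - 26) / -1 = 9.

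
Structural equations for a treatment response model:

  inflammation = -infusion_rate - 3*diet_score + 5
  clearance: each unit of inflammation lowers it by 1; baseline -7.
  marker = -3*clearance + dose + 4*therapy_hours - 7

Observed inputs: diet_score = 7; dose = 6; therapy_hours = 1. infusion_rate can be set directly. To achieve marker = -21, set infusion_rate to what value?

Substituting into the inflammation equation gives inflammation = -infusion_rate - 16.
Substituting into the clearance equation gives clearance = infusion_rate + 9.
Substituting into the marker equation gives marker = -3*infusion_rate - 24.
Solve -3*infusion_rate - 24 = -21: infusion_rate = (-21 + 24) / -3 = -1.

infusion_rate = -1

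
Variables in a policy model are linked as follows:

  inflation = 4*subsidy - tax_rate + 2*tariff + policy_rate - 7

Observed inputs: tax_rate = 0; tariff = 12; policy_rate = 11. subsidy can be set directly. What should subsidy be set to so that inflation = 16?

Substituting into the inflation equation gives inflation = 4*subsidy + 28.
Solve 4*subsidy + 28 = 16: subsidy = (16 - 28) / 4 = -3.

subsidy = -3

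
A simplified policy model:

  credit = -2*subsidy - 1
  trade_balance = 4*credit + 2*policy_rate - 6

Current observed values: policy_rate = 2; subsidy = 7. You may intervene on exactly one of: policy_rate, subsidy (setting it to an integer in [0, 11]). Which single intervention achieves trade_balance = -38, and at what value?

set subsidy = 4

Intervening on policy_rate: trade_balance = 2*policy_rate - 66. Reaching -38 requires policy_rate = 14, outside [0, 11].
Intervening on subsidy: with other inputs at their observed values, trade_balance = -8*subsidy - 6. Solving for -38 gives subsidy = 4, within [0, 11].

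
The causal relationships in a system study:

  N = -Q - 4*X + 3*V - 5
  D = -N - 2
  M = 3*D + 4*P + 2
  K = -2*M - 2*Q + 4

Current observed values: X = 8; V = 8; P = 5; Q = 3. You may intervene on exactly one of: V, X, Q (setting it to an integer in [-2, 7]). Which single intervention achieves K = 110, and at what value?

Intervening on V: K = 18*V - 274. Reaching 110 requires V = 64/3, not an integer.
Intervening on X: with other inputs at their observed values, K = -24*X + 62. Solving for 110 gives X = -2, within [-2, 7].
Intervening on Q: K = -8*Q - 106. Reaching 110 requires Q = -27, outside [-2, 7].

set X = -2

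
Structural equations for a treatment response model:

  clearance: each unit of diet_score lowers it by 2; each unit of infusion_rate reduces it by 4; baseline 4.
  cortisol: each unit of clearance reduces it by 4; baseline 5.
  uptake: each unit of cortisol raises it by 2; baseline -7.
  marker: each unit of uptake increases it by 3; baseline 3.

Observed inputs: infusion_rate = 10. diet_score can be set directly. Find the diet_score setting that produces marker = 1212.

diet_score = 7

Substituting into the clearance equation gives clearance = -2*diet_score - 36.
This gives cortisol = 8*diet_score + 149.
Substituting into the uptake equation gives uptake = 16*diet_score + 291.
marker becomes 48*diet_score + 876.
Solve 48*diet_score + 876 = 1212: diet_score = (1212 - 876) / 48 = 7.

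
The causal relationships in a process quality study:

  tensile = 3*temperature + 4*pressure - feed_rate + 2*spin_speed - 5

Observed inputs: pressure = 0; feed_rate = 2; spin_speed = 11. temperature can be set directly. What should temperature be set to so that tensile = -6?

Substituting into the tensile equation gives tensile = 3*temperature + 15.
Solve 3*temperature + 15 = -6: temperature = (-6 - 15) / 3 = -7.

temperature = -7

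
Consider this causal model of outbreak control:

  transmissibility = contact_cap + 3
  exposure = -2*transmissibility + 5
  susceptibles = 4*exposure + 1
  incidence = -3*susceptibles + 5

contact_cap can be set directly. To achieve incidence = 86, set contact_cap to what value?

Substituting into the exposure equation gives exposure = -2*contact_cap - 1.
Substituting into the susceptibles equation gives susceptibles = -8*contact_cap - 3.
Substituting into the incidence equation gives incidence = 24*contact_cap + 14.
Solve 24*contact_cap + 14 = 86: contact_cap = (86 - 14) / 24 = 3.

contact_cap = 3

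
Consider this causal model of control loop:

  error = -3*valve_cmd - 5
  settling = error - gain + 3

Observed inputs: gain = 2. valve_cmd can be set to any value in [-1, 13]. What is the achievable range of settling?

-43 to -1

Substituting into the settling equation gives settling = -3*valve_cmd - 4.
Linear in valve_cmd, so extremes are at the endpoints: valve_cmd = -1 gives settling = -1; valve_cmd = 13 gives settling = -43.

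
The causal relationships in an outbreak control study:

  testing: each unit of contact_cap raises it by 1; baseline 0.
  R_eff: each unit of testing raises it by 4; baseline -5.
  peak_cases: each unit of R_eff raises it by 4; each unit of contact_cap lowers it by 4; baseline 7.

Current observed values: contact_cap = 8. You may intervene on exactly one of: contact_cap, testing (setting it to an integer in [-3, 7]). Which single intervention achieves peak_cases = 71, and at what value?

set contact_cap = 7

Intervening on contact_cap: with other inputs at their observed values, peak_cases = 12*contact_cap - 13. Solving for 71 gives contact_cap = 7, within [-3, 7].
Intervening on testing: peak_cases = 16*testing - 45. Reaching 71 requires testing = 29/4, not an integer.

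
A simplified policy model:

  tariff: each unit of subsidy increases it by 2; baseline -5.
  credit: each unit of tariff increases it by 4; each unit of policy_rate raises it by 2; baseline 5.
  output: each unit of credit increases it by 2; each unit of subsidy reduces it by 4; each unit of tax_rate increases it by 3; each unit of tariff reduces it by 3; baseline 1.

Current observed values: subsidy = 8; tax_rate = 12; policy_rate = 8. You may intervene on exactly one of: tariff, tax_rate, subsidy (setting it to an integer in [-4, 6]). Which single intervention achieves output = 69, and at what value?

set tax_rate = 1

Intervening on tariff: output = 5*tariff + 47. Reaching 69 requires tariff = 22/5, not an integer.
Intervening on tax_rate: with other inputs at their observed values, output = 3*tax_rate + 66. Solving for 69 gives tax_rate = 1, within [-4, 6].
Intervening on subsidy: output = 6*subsidy + 54. Reaching 69 requires subsidy = 5/2, not an integer.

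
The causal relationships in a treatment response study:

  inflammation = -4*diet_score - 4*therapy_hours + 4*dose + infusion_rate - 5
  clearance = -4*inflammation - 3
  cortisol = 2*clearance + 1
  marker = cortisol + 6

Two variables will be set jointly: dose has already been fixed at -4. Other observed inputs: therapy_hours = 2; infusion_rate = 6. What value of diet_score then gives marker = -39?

With dose held at -4:
Substituting into the inflammation equation gives inflammation = -4*diet_score - 23.
clearance becomes 16*diet_score + 89.
cortisol becomes 32*diet_score + 179.
Substituting into the marker equation gives marker = 32*diet_score + 185.
Solve 32*diet_score + 185 = -39: diet_score = (-39 - 185) / 32 = -7.

diet_score = -7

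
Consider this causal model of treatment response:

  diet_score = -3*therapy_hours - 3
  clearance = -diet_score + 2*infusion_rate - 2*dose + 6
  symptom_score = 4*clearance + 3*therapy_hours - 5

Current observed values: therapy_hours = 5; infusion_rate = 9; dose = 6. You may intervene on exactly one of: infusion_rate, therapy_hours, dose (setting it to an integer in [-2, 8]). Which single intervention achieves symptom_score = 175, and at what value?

Intervening on infusion_rate: symptom_score = 8*infusion_rate + 58. Reaching 175 requires infusion_rate = 117/8, not an integer.
Intervening on therapy_hours: with other inputs at their observed values, symptom_score = 15*therapy_hours + 55. Solving for 175 gives therapy_hours = 8, within [-2, 8].
Intervening on dose: symptom_score = -8*dose + 178. Reaching 175 requires dose = 3/8, not an integer.

set therapy_hours = 8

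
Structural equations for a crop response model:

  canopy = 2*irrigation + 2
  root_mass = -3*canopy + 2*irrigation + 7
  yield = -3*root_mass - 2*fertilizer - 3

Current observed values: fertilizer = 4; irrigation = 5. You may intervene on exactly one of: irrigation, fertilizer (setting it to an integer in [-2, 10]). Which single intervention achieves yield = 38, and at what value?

Intervening on irrigation: yield = 12*irrigation - 14. Reaching 38 requires irrigation = 13/3, not an integer.
Intervening on fertilizer: with other inputs at their observed values, yield = -2*fertilizer + 54. Solving for 38 gives fertilizer = 8, within [-2, 10].

set fertilizer = 8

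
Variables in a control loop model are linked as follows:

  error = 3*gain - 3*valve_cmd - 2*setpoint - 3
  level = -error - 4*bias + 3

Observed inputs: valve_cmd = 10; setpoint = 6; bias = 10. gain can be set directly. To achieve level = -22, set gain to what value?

gain = 10

Substituting into the error equation gives error = 3*gain - 45.
level becomes -3*gain + 8.
Solve -3*gain + 8 = -22: gain = (-22 - 8) / -3 = 10.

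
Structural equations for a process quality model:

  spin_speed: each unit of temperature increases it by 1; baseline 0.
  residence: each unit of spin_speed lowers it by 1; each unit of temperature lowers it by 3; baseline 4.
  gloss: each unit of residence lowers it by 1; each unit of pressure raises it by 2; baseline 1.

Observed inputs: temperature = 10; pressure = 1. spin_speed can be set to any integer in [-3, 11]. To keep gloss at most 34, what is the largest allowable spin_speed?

Intervening on spin_speed fixes its value directly, overriding its dependence on temperature.
Substituting into the residence equation gives residence = -spin_speed - 26.
So gloss = spin_speed + 29.
Require spin_speed + 29 ≤ 34, so spin_speed ≤ 5.
The largest integer in [-3, 11] satisfying this is 5.

spin_speed = 5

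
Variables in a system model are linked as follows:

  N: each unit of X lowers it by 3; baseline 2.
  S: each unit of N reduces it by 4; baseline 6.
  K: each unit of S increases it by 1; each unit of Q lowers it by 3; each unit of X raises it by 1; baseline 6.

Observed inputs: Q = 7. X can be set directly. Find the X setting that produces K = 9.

X = 2

Substituting into the S equation gives S = 12*X - 2.
Substituting into the K equation gives K = 13*X - 17.
Solve 13*X - 17 = 9: X = (9 + 17) / 13 = 2.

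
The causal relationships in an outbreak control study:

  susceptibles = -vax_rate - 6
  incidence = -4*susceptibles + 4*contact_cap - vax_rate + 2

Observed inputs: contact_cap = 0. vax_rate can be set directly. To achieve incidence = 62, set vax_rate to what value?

Substituting into the incidence equation gives incidence = 3*vax_rate + 26.
Solve 3*vax_rate + 26 = 62: vax_rate = (62 - 26) / 3 = 12.

vax_rate = 12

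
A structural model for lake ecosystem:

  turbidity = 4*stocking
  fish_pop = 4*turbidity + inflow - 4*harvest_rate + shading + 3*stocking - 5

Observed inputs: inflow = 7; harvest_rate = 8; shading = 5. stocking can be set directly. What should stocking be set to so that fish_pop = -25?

stocking = 0

Substituting into the fish_pop equation gives fish_pop = 19*stocking - 25.
Solve 19*stocking - 25 = -25: stocking = (-25 + 25) / 19 = 0.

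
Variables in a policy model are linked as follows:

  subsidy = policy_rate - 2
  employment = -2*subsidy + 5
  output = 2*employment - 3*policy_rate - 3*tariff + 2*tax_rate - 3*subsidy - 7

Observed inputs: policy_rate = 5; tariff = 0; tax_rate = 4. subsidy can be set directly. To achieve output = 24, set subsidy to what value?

subsidy = -4

Intervening on subsidy fixes its value directly, overriding its dependence on policy_rate.
Substituting into the output equation gives output = -7*subsidy - 4.
Solve -7*subsidy - 4 = 24: subsidy = (24 + 4) / -7 = -4.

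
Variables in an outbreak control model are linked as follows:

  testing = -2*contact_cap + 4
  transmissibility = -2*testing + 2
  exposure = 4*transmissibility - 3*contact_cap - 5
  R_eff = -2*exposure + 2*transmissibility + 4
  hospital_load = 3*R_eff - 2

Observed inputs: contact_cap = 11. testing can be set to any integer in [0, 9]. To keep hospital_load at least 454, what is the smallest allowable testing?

testing = 7

Intervening on testing fixes its value directly, overriding its dependence on contact_cap.
Substituting into the exposure equation gives exposure = -8*testing - 30.
Substituting into the R_eff equation gives R_eff = 12*testing + 68.
Substituting into the hospital_load equation gives hospital_load = 36*testing + 202.
Require 36*testing + 202 ≥ 454, so testing ≥ 7.
The smallest integer in [0, 9] satisfying this is 7.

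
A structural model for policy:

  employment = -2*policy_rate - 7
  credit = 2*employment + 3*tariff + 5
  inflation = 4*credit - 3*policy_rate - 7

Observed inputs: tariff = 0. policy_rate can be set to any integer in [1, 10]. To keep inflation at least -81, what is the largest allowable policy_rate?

Substituting into the credit equation gives credit = -4*policy_rate - 9.
Substituting into the inflation equation gives inflation = -19*policy_rate - 43.
Require -19*policy_rate - 43 ≥ -81, so policy_rate ≤ 2.
The largest integer in [1, 10] satisfying this is 2.

policy_rate = 2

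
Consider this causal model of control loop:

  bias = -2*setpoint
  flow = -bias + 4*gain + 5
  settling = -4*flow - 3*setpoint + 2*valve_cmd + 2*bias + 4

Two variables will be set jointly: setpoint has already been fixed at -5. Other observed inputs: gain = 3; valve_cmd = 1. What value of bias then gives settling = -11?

With setpoint held at -5:
Intervening on bias fixes its value directly, overriding its dependence on setpoint.
Substituting into the flow equation gives flow = -bias + 17.
This gives settling = 6*bias - 47.
Solve 6*bias - 47 = -11: bias = (-11 + 47) / 6 = 6.

bias = 6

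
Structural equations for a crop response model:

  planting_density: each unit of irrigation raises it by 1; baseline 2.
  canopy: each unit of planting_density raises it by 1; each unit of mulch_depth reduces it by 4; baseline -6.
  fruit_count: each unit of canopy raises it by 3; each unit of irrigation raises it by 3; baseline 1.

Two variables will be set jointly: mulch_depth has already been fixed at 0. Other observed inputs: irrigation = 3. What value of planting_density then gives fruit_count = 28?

planting_density = 12

With mulch_depth held at 0:
Intervening on planting_density fixes its value directly, overriding its dependence on irrigation.
Substituting into the canopy equation gives canopy = planting_density - 6.
So fruit_count = 3*planting_density - 8.
Solve 3*planting_density - 8 = 28: planting_density = (28 + 8) / 3 = 12.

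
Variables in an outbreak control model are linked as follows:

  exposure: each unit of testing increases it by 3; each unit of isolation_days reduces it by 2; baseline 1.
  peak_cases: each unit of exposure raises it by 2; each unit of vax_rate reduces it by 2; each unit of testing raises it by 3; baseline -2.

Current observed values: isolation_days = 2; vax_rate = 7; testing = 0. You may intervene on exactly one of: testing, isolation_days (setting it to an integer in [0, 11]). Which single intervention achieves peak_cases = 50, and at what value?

set testing = 8

Intervening on testing: with other inputs at their observed values, peak_cases = 9*testing - 22. Solving for 50 gives testing = 8, within [0, 11].
Intervening on isolation_days: peak_cases = -4*isolation_days - 14. Reaching 50 requires isolation_days = -16, outside [0, 11].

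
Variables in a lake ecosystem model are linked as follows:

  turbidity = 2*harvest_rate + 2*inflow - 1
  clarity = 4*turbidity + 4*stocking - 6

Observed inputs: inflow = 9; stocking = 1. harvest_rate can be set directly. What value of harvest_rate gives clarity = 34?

Substituting into the turbidity equation gives turbidity = 2*harvest_rate + 17.
clarity becomes 8*harvest_rate + 66.
Solve 8*harvest_rate + 66 = 34: harvest_rate = (34 - 66) / 8 = -4.

harvest_rate = -4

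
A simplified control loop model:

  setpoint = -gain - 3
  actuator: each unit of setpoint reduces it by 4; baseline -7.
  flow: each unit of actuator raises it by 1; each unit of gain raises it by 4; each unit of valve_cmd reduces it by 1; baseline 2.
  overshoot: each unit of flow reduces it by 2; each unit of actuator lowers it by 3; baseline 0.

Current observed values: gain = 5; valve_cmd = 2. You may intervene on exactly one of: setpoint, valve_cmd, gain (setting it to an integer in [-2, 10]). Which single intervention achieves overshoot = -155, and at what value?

set valve_cmd = 7

Intervening on setpoint: overshoot = 20*setpoint - 5. Reaching -155 requires setpoint = -15/2, not an integer.
Intervening on valve_cmd: with other inputs at their observed values, overshoot = 2*valve_cmd - 169. Solving for -155 gives valve_cmd = 7, within [-2, 10].
Intervening on gain: overshoot = -28*gain - 25. Reaching -155 requires gain = 65/14, not an integer.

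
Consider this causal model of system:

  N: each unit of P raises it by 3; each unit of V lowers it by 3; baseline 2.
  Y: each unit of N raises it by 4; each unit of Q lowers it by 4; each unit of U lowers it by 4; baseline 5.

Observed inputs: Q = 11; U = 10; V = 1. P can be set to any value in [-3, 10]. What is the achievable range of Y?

Substituting into the N equation gives N = 3*P - 1.
Substituting into the Y equation gives Y = 12*P - 83.
Linear in P, so extremes are at the endpoints: P = -3 gives Y = -119; P = 10 gives Y = 37.

-119 to 37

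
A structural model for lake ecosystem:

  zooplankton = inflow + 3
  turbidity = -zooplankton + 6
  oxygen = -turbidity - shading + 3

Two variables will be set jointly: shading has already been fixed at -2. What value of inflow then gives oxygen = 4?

inflow = 2

With shading held at -2:
Substituting into the turbidity equation gives turbidity = -inflow + 3.
This gives oxygen = inflow + 2.
Solve inflow + 2 = 4: inflow = (4 - 2) / 1 = 2.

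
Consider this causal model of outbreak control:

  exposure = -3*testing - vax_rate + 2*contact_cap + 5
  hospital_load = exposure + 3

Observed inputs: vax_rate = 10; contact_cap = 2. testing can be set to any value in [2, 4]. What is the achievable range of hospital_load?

Substituting into the exposure equation gives exposure = -3*testing - 1.
hospital_load becomes -3*testing + 2.
Linear in testing, so extremes are at the endpoints: testing = 2 gives hospital_load = -4; testing = 4 gives hospital_load = -10.

-10 to -4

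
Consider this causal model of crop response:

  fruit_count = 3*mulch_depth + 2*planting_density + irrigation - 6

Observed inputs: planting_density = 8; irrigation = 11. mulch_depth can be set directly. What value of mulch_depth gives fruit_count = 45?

Substituting into the fruit_count equation gives fruit_count = 3*mulch_depth + 21.
Solve 3*mulch_depth + 21 = 45: mulch_depth = (45 - 21) / 3 = 8.

mulch_depth = 8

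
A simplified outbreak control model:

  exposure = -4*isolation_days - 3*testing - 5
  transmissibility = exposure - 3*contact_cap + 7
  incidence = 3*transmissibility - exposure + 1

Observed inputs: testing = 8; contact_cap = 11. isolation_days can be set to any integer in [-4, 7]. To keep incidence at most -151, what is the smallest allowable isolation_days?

isolation_days = 2

Substituting into the exposure equation gives exposure = -4*isolation_days - 29.
This gives transmissibility = -4*isolation_days - 55.
Substituting into the incidence equation gives incidence = -8*isolation_days - 135.
Require -8*isolation_days - 135 ≤ -151, so isolation_days ≥ 2.
The smallest integer in [-4, 7] satisfying this is 2.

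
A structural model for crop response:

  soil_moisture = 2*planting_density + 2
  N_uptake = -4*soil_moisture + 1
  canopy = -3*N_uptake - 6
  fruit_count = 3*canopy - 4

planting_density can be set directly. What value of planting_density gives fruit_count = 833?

Substituting into the N_uptake equation gives N_uptake = -8*planting_density - 7.
Substituting into the canopy equation gives canopy = 24*planting_density + 15.
So fruit_count = 72*planting_density + 41.
Solve 72*planting_density + 41 = 833: planting_density = (833 - 41) / 72 = 11.

planting_density = 11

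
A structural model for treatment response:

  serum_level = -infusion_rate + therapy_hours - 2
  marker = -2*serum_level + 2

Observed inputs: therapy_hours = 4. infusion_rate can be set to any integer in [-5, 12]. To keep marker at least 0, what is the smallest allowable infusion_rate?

infusion_rate = 1

Substituting into the serum_level equation gives serum_level = -infusion_rate + 2.
This gives marker = 2*infusion_rate - 2.
Require 2*infusion_rate - 2 ≥ 0, so infusion_rate ≥ 1.
The smallest integer in [-5, 12] satisfying this is 1.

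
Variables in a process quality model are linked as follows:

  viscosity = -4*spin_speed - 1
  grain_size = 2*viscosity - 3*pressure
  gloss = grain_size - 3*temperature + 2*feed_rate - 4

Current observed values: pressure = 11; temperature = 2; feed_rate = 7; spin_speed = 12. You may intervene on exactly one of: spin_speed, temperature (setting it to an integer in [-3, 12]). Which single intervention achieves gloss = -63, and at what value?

set spin_speed = 4

Intervening on spin_speed: with other inputs at their observed values, gloss = -8*spin_speed - 31. Solving for -63 gives spin_speed = 4, within [-3, 12].
Intervening on temperature: gloss = -3*temperature - 121. Reaching -63 requires temperature = -58/3, not an integer.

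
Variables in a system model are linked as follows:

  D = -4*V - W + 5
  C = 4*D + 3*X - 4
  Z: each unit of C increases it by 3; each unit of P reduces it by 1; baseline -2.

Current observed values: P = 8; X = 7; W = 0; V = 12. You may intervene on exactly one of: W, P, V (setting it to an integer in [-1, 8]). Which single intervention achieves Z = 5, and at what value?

set V = 2

Intervening on W: Z = -12*W - 475. Reaching 5 requires W = -40, outside [-1, 8].
Intervening on P: Z = -P - 467. Reaching 5 requires P = -472, outside [-1, 8].
Intervening on V: with other inputs at their observed values, Z = -48*V + 101. Solving for 5 gives V = 2, within [-1, 8].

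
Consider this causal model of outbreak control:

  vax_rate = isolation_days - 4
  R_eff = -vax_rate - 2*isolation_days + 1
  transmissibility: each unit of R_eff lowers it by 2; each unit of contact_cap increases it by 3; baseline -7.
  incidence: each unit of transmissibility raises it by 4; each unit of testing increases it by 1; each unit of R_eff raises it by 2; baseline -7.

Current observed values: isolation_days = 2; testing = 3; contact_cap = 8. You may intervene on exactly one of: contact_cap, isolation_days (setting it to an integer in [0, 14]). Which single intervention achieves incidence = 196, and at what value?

set isolation_days = 9

Intervening on contact_cap: incidence = 12*contact_cap - 26. Reaching 196 requires contact_cap = 37/2, not an integer.
Intervening on isolation_days: with other inputs at their observed values, incidence = 18*isolation_days + 34. Solving for 196 gives isolation_days = 9, within [0, 14].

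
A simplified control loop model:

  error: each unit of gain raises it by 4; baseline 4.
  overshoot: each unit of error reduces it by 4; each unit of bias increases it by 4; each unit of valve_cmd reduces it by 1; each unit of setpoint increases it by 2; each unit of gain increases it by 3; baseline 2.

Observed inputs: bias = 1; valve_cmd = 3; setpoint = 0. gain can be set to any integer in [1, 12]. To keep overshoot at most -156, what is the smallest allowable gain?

Substituting into the overshoot equation gives overshoot = -13*gain - 13.
Require -13*gain - 13 ≤ -156, so gain ≥ 11.
The smallest integer in [1, 12] satisfying this is 11.

gain = 11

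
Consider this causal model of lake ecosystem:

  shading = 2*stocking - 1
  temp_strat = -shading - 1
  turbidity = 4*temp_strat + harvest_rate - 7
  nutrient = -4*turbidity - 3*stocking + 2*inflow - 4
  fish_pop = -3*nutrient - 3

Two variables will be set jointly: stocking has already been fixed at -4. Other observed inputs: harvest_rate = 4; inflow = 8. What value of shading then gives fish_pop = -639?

shading = 10

With stocking held at -4:
Intervening on shading fixes its value directly, overriding its dependence on stocking.
Substituting into the turbidity equation gives turbidity = -4*shading - 7.
Substituting into the nutrient equation gives nutrient = 16*shading + 52.
fish_pop becomes -48*shading - 159.
Solve -48*shading - 159 = -639: shading = (-639 + 159) / -48 = 10.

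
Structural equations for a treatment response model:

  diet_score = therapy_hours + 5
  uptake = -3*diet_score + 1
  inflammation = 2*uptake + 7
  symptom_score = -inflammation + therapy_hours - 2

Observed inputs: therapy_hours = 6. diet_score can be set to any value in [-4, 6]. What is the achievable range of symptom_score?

-29 to 31

Intervening on diet_score fixes its value directly, overriding its dependence on therapy_hours.
Substituting into the inflammation equation gives inflammation = -6*diet_score + 9.
Substituting into the symptom_score equation gives symptom_score = 6*diet_score - 5.
Linear in diet_score, so extremes are at the endpoints: diet_score = -4 gives symptom_score = -29; diet_score = 6 gives symptom_score = 31.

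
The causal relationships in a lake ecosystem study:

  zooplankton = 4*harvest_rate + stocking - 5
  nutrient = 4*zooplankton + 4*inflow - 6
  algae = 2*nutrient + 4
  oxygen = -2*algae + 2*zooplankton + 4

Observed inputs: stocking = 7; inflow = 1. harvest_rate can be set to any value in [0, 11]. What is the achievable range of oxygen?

Substituting into the zooplankton equation gives zooplankton = 4*harvest_rate + 2.
This gives nutrient = 16*harvest_rate + 6.
This gives algae = 32*harvest_rate + 16.
Substituting into the oxygen equation gives oxygen = -56*harvest_rate - 24.
Linear in harvest_rate, so extremes are at the endpoints: harvest_rate = 0 gives oxygen = -24; harvest_rate = 11 gives oxygen = -640.

-640 to -24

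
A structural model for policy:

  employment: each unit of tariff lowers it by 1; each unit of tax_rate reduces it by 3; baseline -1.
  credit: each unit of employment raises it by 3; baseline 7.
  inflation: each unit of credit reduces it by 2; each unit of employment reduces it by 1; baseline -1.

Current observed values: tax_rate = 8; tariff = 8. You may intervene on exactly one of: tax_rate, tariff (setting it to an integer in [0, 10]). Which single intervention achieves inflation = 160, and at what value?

set tariff = 0

Intervening on tax_rate: inflation = 21*tax_rate + 48. Reaching 160 requires tax_rate = 16/3, not an integer.
Intervening on tariff: with other inputs at their observed values, inflation = 7*tariff + 160. Solving for 160 gives tariff = 0, within [0, 10].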